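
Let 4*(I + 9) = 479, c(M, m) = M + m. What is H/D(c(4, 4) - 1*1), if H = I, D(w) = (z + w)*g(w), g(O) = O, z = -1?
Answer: 443/168 ≈ 2.6369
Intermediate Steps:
I = 443/4 (I = -9 + (¼)*479 = -9 + 479/4 = 443/4 ≈ 110.75)
D(w) = w*(-1 + w) (D(w) = (-1 + w)*w = w*(-1 + w))
H = 443/4 ≈ 110.75
H/D(c(4, 4) - 1*1) = 443/(4*((((4 + 4) - 1*1)*(-1 + ((4 + 4) - 1*1))))) = 443/(4*(((8 - 1)*(-1 + (8 - 1))))) = 443/(4*((7*(-1 + 7)))) = 443/(4*((7*6))) = (443/4)/42 = (443/4)*(1/42) = 443/168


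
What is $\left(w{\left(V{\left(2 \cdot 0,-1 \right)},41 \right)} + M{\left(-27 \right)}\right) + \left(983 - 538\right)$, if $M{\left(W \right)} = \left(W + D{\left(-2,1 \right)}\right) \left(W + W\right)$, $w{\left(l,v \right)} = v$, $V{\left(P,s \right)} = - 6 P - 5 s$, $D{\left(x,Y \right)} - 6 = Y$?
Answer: $1566$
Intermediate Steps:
$D{\left(x,Y \right)} = 6 + Y$
$M{\left(W \right)} = 2 W \left(7 + W\right)$ ($M{\left(W \right)} = \left(W + \left(6 + 1\right)\right) \left(W + W\right) = \left(W + 7\right) 2 W = \left(7 + W\right) 2 W = 2 W \left(7 + W\right)$)
$\left(w{\left(V{\left(2 \cdot 0,-1 \right)},41 \right)} + M{\left(-27 \right)}\right) + \left(983 - 538\right) = \left(41 + 2 \left(-27\right) \left(7 - 27\right)\right) + \left(983 - 538\right) = \left(41 + 2 \left(-27\right) \left(-20\right)\right) + \left(983 - 538\right) = \left(41 + 1080\right) + 445 = 1121 + 445 = 1566$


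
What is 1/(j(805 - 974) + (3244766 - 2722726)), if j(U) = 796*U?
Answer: 1/387516 ≈ 2.5805e-6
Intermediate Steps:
1/(j(805 - 974) + (3244766 - 2722726)) = 1/(796*(805 - 974) + (3244766 - 2722726)) = 1/(796*(-169) + 522040) = 1/(-134524 + 522040) = 1/387516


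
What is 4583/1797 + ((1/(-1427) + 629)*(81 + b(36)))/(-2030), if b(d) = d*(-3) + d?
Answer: -88608104/371826255 ≈ -0.23831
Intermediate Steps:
b(d) = -2*d (b(d) = -3*d + d = -2*d)
4583/1797 + ((1/(-1427) + 629)*(81 + b(36)))/(-2030) = 4583/1797 + ((1/(-1427) + 629)*(81 - 2*36))/(-2030) = 4583*(1/1797) + ((-1/1427 + 629)*(81 - 72))*(-1/2030) = 4583/1797 + ((897582/1427)*9)*(-1/2030) = 4583/1797 + (8078238/1427)*(-1/2030) = 4583/1797 - 577017/206915 = -88608104/371826255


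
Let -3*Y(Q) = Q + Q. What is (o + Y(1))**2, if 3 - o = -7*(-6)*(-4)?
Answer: 261121/9 ≈ 29013.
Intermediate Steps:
Y(Q) = -2*Q/3 (Y(Q) = -(Q + Q)/3 = -2*Q/3)
o = 171 (o = 3 - (-7*(-6))*(-4) = 3 - 42*(-4) = 3 - 1*(-168) = 3 + 168 = 171)
(o + Y(1))**2 = (171 - 2/3*1)**2 = (171 - 2/3)**2 = (511/3)**2 = 261121/9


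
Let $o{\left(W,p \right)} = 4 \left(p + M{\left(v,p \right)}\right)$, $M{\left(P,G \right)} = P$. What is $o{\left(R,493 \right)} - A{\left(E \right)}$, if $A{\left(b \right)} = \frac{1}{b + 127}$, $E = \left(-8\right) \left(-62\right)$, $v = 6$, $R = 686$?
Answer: $\frac{1243507}{623} \approx 1996.0$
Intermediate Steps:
$E = 496$
$o{\left(W,p \right)} = 24 + 4 p$ ($o{\left(W,p \right)} = 4 \left(p + 6\right) = 4 \left(6 + p\right) = 24 + 4 p$)
$A{\left(b \right)} = \frac{1}{127 + b}$
$o{\left(R,493 \right)} - A{\left(E \right)} = \left(24 + 4 \cdot 493\right) - \frac{1}{127 + 496} = \left(24 + 1972\right) - \frac{1}{623} = 1996 - \frac{1}{623} = \frac{1243507}{623}$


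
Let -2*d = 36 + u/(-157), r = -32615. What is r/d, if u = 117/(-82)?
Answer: 839771020/463581 ≈ 1811.5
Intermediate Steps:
u = -117/82 (u = 117*(-1/82) = -117/82 ≈ -1.4268)
d = -463581/25748 (d = -(36 - 117/82/(-157))/2 = -(36 - 1/157*(-117/82))/2 = -(36 + 117/12874)/2 = -½*463581/12874 = -463581/25748 ≈ -18.005)
r/d = -32615/(-463581/25748) = -32615*(-25748/463581) = 839771020/463581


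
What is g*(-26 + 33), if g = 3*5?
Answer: 105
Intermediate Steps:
g = 15
g*(-26 + 33) = 15*(-26 + 33) = 15*7 = 105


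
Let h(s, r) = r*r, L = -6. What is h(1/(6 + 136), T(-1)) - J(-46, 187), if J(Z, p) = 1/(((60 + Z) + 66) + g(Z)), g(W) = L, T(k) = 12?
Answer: 10655/74 ≈ 143.99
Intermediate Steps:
g(W) = -6
J(Z, p) = 1/(120 + Z) (J(Z, p) = 1/(((60 + Z) + 66) - 6) = 1/((126 + Z) - 6) = 1/(120 + Z))
h(s, r) = r²
h(1/(6 + 136), T(-1)) - J(-46, 187) = 12² - 1/(120 - 46) = 144 - 1/74 = 10655/74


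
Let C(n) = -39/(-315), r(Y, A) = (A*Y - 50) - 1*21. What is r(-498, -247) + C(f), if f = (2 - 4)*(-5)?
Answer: 12908188/105 ≈ 1.2294e+5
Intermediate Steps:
r(Y, A) = -71 + A*Y (r(Y, A) = (-50 + A*Y) - 21 = -71 + A*Y)
f = 10 (f = -2*(-5) = 10)
C(n) = 13/105 (C(n) = -39*(-1/315) = 13/105)
r(-498, -247) + C(f) = (-71 - 247*(-498)) + 13/105 = (-71 + 123006) + 13/105 = 122935 + 13/105 = 12908188/105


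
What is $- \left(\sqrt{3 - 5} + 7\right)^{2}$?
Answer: $- \left(7 + i \sqrt{2}\right)^{2} \approx -47.0 - 19.799 i$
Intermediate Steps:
$- \left(\sqrt{3 - 5} + 7\right)^{2} = - \left(\sqrt{-2} + 7\right)^{2} = - \left(i \sqrt{2} + 7\right)^{2} = - \left(7 + i \sqrt{2}\right)^{2}$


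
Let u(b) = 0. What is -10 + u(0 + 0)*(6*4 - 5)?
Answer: -10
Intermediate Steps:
-10 + u(0 + 0)*(6*4 - 5) = -10 + 0*(6*4 - 5) = -10 + 0*(24 - 5) = -10 + 0*19 = -10 + 0 = -10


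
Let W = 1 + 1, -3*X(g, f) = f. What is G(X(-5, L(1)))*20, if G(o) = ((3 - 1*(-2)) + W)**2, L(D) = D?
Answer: 980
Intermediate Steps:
X(g, f) = -f/3
W = 2
G(o) = 49 (G(o) = ((3 - 1*(-2)) + 2)**2 = ((3 + 2) + 2)**2 = (5 + 2)**2 = 7**2 = 49)
G(X(-5, L(1)))*20 = 49*20 = 980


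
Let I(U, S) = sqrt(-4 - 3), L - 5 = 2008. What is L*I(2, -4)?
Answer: 2013*I*sqrt(7) ≈ 5325.9*I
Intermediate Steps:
L = 2013 (L = 5 + 2008 = 2013)
I(U, S) = I*sqrt(7) (I(U, S) = sqrt(-7) = I*sqrt(7))
L*I(2, -4) = 2013*(I*sqrt(7)) = 2013*I*sqrt(7)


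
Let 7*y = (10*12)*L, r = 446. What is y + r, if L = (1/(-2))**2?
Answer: 3152/7 ≈ 450.29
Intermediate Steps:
L = 1/4 (L = (-1/2)**2 = 1/4 ≈ 0.25000)
y = 30/7 (y = ((10*12)*(1/4))/7 = (120*(1/4))/7 = (1/7)*30 = 30/7 ≈ 4.2857)
y + r = 30/7 + 446 = 3152/7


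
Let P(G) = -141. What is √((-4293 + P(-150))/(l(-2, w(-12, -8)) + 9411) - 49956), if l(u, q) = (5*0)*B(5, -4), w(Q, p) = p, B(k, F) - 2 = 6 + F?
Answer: 5*I*√19664403706/3137 ≈ 223.51*I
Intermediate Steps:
B(k, F) = 8 + F (B(k, F) = 2 + (6 + F) = 8 + F)
l(u, q) = 0 (l(u, q) = (5*0)*(8 - 4) = 0*4 = 0)
√((-4293 + P(-150))/(l(-2, w(-12, -8)) + 9411) - 49956) = √((-4293 - 141)/(0 + 9411) - 49956) = √(-4434/9411 - 49956) = √(-4434*1/9411 - 49956) = √(-1478/3137 - 49956) = √(-156713450/3137) = 5*I*√19664403706/3137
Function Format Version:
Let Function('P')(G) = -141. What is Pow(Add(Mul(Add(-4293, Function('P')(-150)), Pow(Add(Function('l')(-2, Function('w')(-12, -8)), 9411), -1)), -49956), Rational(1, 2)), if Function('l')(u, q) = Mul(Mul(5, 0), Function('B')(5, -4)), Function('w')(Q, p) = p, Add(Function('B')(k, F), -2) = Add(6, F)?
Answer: Mul(Rational(5, 3137), I, Pow(19664403706, Rational(1, 2))) ≈ Mul(223.51, I)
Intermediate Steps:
Function('B')(k, F) = Add(8, F) (Function('B')(k, F) = Add(2, Add(6, F)) = Add(8, F))
Function('l')(u, q) = 0 (Function('l')(u, q) = Mul(Mul(5, 0), Add(8, -4)) = Mul(0, 4) = 0)
Pow(Add(Mul(Add(-4293, Function('P')(-150)), Pow(Add(Function('l')(-2, Function('w')(-12, -8)), 9411), -1)), -49956), Rational(1, 2)) = Pow(Add(Mul(Add(-4293, -141), Pow(Add(0, 9411), -1)), -49956), Rational(1, 2)) = Pow(Add(Mul(-4434, Pow(9411, -1)), -49956), Rational(1, 2)) = Pow(Add(Mul(-4434, Rational(1, 9411)), -49956), Rational(1, 2)) = Pow(Add(Rational(-1478, 3137), -49956), Rational(1, 2)) = Pow(Rational(-156713450, 3137), Rational(1, 2)) = Mul(Rational(5, 3137), I, Pow(19664403706, Rational(1, 2)))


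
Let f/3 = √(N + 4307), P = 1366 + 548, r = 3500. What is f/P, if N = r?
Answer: √7807/638 ≈ 0.13849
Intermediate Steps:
N = 3500
P = 1914
f = 3*√7807 (f = 3*√(3500 + 4307) = 3*√7807 ≈ 265.07)
f/P = (3*√7807)/1914 = (3*√7807)*(1/1914) = √7807/638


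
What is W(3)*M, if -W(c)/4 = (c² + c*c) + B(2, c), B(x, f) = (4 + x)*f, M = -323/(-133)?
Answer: -2448/7 ≈ -349.71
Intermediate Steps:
M = 17/7 (M = -323*(-1/133) = 17/7 ≈ 2.4286)
B(x, f) = f*(4 + x)
W(c) = -24*c - 8*c² (W(c) = -4*((c² + c*c) + c*(4 + 2)) = -4*((c² + c²) + c*6) = -4*(2*c² + 6*c) = -24*c - 8*c²)
W(3)*M = (8*3*(-3 - 1*3))*(17/7) = (8*3*(-3 - 3))*(17/7) = (8*3*(-6))*(17/7) = -144*17/7 = -2448/7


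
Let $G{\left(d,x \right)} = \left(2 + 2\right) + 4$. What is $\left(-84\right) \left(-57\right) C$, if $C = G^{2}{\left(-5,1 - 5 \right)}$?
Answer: $306432$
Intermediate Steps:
$G{\left(d,x \right)} = 8$ ($G{\left(d,x \right)} = 4 + 4 = 8$)
$C = 64$ ($C = 8^{2} = 64$)
$\left(-84\right) \left(-57\right) C = \left(-84\right) \left(-57\right) 64 = 4788 \cdot 64 = 306432$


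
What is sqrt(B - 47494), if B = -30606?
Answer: 10*I*sqrt(781) ≈ 279.46*I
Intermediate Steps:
sqrt(B - 47494) = sqrt(-30606 - 47494) = sqrt(-78100) = 10*I*sqrt(781)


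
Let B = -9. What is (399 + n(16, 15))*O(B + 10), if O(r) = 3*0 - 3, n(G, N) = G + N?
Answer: -1290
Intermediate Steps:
O(r) = -3 (O(r) = 0 - 3 = -3)
(399 + n(16, 15))*O(B + 10) = (399 + (16 + 15))*(-3) = (399 + 31)*(-3) = 430*(-3) = -1290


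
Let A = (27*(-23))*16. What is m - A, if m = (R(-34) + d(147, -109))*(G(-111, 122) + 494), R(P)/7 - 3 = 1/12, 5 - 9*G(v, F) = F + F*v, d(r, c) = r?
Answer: 12408707/36 ≈ 3.4469e+5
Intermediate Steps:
A = -9936 (A = -621*16 = -9936)
G(v, F) = 5/9 - F/9 - F*v/9 (G(v, F) = 5/9 - (F + F*v)/9 = 5/9 + (-F/9 - F*v/9) = 5/9 - F/9 - F*v/9)
R(P) = 259/12 (R(P) = 21 + 7/12 = 259/12)
m = 12051011/36 (m = (259/12 + 147)*((5/9 - ⅑*122 - ⅑*122*(-111)) + 494) = 2023*((5/9 - 122/9 + 4514/3) + 494)/12 = 2023*(4475/3 + 494)/12 = (2023/12)*(5957/3) = 12051011/36 ≈ 3.3475e+5)
m - A = 12051011/36 - 1*(-9936) = 12051011/36 + 9936 = 12408707/36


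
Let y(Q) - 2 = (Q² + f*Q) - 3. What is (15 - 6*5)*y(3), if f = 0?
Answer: -120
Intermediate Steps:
y(Q) = -1 + Q² (y(Q) = 2 + ((Q² + 0*Q) - 3) = 2 + ((Q² + 0) - 3) = 2 + (Q² - 3) = 2 + (-3 + Q²) = -1 + Q²)
(15 - 6*5)*y(3) = (15 - 6*5)*(-1 + 3²) = (15 - 30)*(-1 + 9) = -15*8 = -120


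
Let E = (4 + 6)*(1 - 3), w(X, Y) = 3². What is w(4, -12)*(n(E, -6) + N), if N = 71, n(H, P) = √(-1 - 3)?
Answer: 639 + 18*I ≈ 639.0 + 18.0*I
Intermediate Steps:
w(X, Y) = 9
E = -20 (E = 10*(-2) = -20)
n(H, P) = 2*I (n(H, P) = √(-4) = 2*I)
w(4, -12)*(n(E, -6) + N) = 9*(2*I + 71) = 9*(71 + 2*I) = 639 + 18*I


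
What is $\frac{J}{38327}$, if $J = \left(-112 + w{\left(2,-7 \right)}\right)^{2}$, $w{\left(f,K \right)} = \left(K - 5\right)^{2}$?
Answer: $\frac{1024}{38327} \approx 0.026717$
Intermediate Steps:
$w{\left(f,K \right)} = \left(-5 + K\right)^{2}$
$J = 1024$ ($J = \left(-112 + \left(-5 - 7\right)^{2}\right)^{2} = \left(-112 + \left(-12\right)^{2}\right)^{2} = \left(-112 + 144\right)^{2} = 32^{2} = 1024$)
$\frac{J}{38327} = \frac{1024}{38327}$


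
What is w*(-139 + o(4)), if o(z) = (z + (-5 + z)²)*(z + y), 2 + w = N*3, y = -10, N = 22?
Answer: -10816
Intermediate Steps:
w = 64 (w = -2 + 22*3 = -2 + 66 = 64)
o(z) = (-10 + z)*(z + (-5 + z)²) (o(z) = (z + (-5 + z)²)*(z - 10) = (z + (-5 + z)²)*(-10 + z) = (-10 + z)*(z + (-5 + z)²))
w*(-139 + o(4)) = 64*(-139 + (-250 + 4³ - 19*4² + 115*4)) = 64*(-139 + (-250 + 64 - 19*16 + 460)) = 64*(-139 + (-250 + 64 - 304 + 460)) = 64*(-139 - 30) = 64*(-169) = -10816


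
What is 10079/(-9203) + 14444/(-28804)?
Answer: -105810912/66270803 ≈ -1.5966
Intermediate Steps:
10079/(-9203) + 14444/(-28804) = 10079*(-1/9203) + 14444*(-1/28804) = -10079/9203 - 3611/7201 = -105810912/66270803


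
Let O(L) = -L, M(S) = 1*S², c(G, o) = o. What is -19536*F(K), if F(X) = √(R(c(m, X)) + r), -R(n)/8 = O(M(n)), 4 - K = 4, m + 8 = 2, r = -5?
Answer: -19536*I*√5 ≈ -43684.0*I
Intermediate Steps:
m = -6 (m = -8 + 2 = -6)
K = 0 (K = 4 - 1*4 = 4 - 4 = 0)
M(S) = S²
R(n) = 8*n² (R(n) = -(-8)*n² = 8*n²)
F(X) = √(-5 + 8*X²) (F(X) = √(8*X² - 5) = √(-5 + 8*X²))
-19536*F(K) = -19536*√(-5 + 8*0²) = -19536*√(-5 + 8*0) = -19536*√(-5 + 0) = -19536*I*√5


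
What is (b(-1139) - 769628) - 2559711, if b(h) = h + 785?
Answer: -3329693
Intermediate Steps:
b(h) = 785 + h
(b(-1139) - 769628) - 2559711 = ((785 - 1139) - 769628) - 2559711 = (-354 - 769628) - 2559711 = -769982 - 2559711 = -3329693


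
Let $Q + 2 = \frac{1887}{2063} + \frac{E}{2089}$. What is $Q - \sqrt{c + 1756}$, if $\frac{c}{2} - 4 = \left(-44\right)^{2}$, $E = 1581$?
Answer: $- \frac{1415668}{4309607} - 2 \sqrt{1409} \approx -75.402$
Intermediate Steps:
$c = 3880$ ($c = 8 + 2 \left(-44\right)^{2} = 8 + 2 \cdot 1936 = 8 + 3872 = 3880$)
$Q = - \frac{1415668}{4309607}$ ($Q = -2 + \left(\frac{1887}{2063} + \frac{1581}{2089}\right) = -2 + \frac{7203546}{4309607} = - \frac{1415668}{4309607} \approx -0.32849$)
$Q - \sqrt{c + 1756} = - \frac{1415668}{4309607} - \sqrt{3880 + 1756} = - \frac{1415668}{4309607} - \sqrt{5636} = - \frac{1415668}{4309607} - 2 \sqrt{1409}$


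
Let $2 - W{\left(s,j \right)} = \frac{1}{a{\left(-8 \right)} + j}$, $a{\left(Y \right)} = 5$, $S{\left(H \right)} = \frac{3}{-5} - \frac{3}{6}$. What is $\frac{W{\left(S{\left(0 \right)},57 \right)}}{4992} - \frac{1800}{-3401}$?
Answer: $\frac{185841841}{350874368} \approx 0.52965$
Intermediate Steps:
$S{\left(H \right)} = - \frac{11}{10}$ ($S{\left(H \right)} = 3 \left(- \frac{1}{5}\right) - \frac{1}{2} = - \frac{3}{5} - \frac{1}{2} = - \frac{11}{10}$)
$W{\left(s,j \right)} = 2 - \frac{1}{5 + j}$
$\frac{W{\left(S{\left(0 \right)},57 \right)}}{4992} - \frac{1800}{-3401} = \frac{\frac{1}{5 + 57} \left(9 + 2 \cdot 57\right)}{4992} - \frac{1800}{-3401} = \frac{9 + 114}{62} \cdot \frac{1}{4992} - - \frac{1800}{3401} = \frac{1}{62} \cdot 123 \cdot \frac{1}{4992} + \frac{1800}{3401} = \frac{123}{62} \cdot \frac{1}{4992} + \frac{1800}{3401} = \frac{41}{103168} + \frac{1800}{3401} = \frac{185841841}{350874368}$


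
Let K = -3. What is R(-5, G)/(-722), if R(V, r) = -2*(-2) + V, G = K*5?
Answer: 1/722 ≈ 0.0013850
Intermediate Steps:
G = -15 (G = -3*5 = -15)
R(V, r) = 4 + V
R(-5, G)/(-722) = (4 - 5)/(-722) = -1*(-1/722) = 1/722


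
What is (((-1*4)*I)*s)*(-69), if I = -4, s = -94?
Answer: 103776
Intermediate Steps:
(((-1*4)*I)*s)*(-69) = ((-1*4*(-4))*(-94))*(-69) = (-4*(-4)*(-94))*(-69) = (16*(-94))*(-69) = -1504*(-69) = 103776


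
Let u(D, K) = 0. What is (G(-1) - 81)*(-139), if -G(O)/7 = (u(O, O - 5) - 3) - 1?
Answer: 7367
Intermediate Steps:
G(O) = 28 (G(O) = -7*((0 - 3) - 1) = -7*(-3 - 1) = -7*(-4) = 28)
(G(-1) - 81)*(-139) = (28 - 81)*(-139) = -53*(-139) = 7367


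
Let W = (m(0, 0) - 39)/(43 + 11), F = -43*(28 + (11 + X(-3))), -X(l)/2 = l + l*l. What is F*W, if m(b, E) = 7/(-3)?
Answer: 2666/3 ≈ 888.67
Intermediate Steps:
X(l) = -2*l - 2*l² (X(l) = -2*(l + l*l) = -2*(l + l²) = -2*l - 2*l²)
m(b, E) = -7/3 (m(b, E) = 7*(-⅓) = -7/3)
F = -1161 (F = -43*(28 + (11 - 2*(-3)*(1 - 3))) = -43*(28 + (11 - 2*(-3)*(-2))) = -43*(28 + (11 - 12)) = -43*(28 - 1) = -43*27 = -1161)
W = -62/81 (W = (-7/3 - 39)/(43 + 11) = -124/3/54 = -124/3*1/54 = -62/81 ≈ -0.76543)
F*W = -1161*(-62/81) = 2666/3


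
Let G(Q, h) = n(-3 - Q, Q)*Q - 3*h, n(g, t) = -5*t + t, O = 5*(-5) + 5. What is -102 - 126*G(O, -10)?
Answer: 197718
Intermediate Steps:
O = -20 (O = -25 + 5 = -20)
n(g, t) = -4*t
G(Q, h) = -4*Q² - 3*h (G(Q, h) = (-4*Q)*Q - 3*h = -4*Q² - 3*h)
-102 - 126*G(O, -10) = -102 - 126*(-4*(-20)² - 3*(-10)) = -102 - 126*(-4*400 + 30) = -102 - 126*(-1600 + 30) = -102 - 126*(-1570) = -102 + 197820 = 197718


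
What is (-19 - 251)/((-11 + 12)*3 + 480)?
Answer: -90/161 ≈ -0.55901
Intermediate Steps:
(-19 - 251)/((-11 + 12)*3 + 480) = -270/(1*3 + 480) = -270/(3 + 480) = -270/483 = -270*1/483 = -90/161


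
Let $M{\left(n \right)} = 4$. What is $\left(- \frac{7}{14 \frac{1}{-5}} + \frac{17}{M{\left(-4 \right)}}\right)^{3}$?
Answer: $\frac{19683}{64} \approx 307.55$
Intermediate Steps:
$\left(- \frac{7}{14 \frac{1}{-5}} + \frac{17}{M{\left(-4 \right)}}\right)^{3} = \left(- \frac{7}{14 \frac{1}{-5}} + \frac{17}{4}\right)^{3} = \left(- \frac{7}{14 \left(- \frac{1}{5}\right)} + 17 \cdot \frac{1}{4}\right)^{3} = \left(- \frac{7}{- \frac{14}{5}} + \frac{17}{4}\right)^{3} = \left(\left(-7\right) \left(- \frac{5}{14}\right) + \frac{17}{4}\right)^{3} = \left(\frac{5}{2} + \frac{17}{4}\right)^{3} = \left(\frac{27}{4}\right)^{3} = \frac{19683}{64}$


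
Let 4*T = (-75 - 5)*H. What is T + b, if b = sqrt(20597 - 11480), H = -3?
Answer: 60 + 3*sqrt(1013) ≈ 155.48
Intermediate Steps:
b = 3*sqrt(1013) (b = sqrt(9117) = 3*sqrt(1013) ≈ 95.483)
T = 60 (T = ((-75 - 5)*(-3))/4 = (-80*(-3))/4 = (1/4)*240 = 60)
T + b = 60 + 3*sqrt(1013)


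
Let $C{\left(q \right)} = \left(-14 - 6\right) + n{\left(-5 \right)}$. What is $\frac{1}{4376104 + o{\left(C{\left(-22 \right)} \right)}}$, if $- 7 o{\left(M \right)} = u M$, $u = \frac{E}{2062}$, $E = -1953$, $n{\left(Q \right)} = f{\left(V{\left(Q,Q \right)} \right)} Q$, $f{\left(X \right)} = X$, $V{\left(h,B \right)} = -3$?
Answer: $\frac{2062}{9023525053} \approx 2.2851 \cdot 10^{-7}$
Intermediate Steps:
$n{\left(Q \right)} = - 3 Q$
$C{\left(q \right)} = -5$ ($C{\left(q \right)} = \left(-14 - 6\right) - -15 = \left(-14 - 6\right) + 15 = -20 + 15 = -5$)
$u = - \frac{1953}{2062} \approx -0.94714$
$o{\left(M \right)} = \frac{279 M}{2062}$ ($o{\left(M \right)} = - \frac{\left(- \frac{1953}{2062}\right) M}{7} = \frac{279 M}{2062}$)
$\frac{1}{4376104 + o{\left(C{\left(-22 \right)} \right)}} = \frac{1}{4376104 + \frac{279}{2062} \left(-5\right)} = \frac{1}{4376104 - \frac{1395}{2062}} = \frac{1}{\frac{9023525053}{2062}} = \frac{2062}{9023525053}$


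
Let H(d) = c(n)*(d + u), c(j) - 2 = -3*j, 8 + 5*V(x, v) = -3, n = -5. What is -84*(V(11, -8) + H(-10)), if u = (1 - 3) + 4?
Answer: 58044/5 ≈ 11609.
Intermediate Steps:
V(x, v) = -11/5 (V(x, v) = -8/5 + (⅕)*(-3) = -8/5 - ⅗ = -11/5)
c(j) = 2 - 3*j
u = 2 (u = -2 + 4 = 2)
H(d) = 34 + 17*d (H(d) = (2 - 3*(-5))*(d + 2) = (2 + 15)*(2 + d) = 17*(2 + d) = 34 + 17*d)
-84*(V(11, -8) + H(-10)) = -84*(-11/5 + (34 + 17*(-10))) = -84*(-11/5 + (34 - 170)) = -84*(-11/5 - 136) = -84*(-691/5) = 58044/5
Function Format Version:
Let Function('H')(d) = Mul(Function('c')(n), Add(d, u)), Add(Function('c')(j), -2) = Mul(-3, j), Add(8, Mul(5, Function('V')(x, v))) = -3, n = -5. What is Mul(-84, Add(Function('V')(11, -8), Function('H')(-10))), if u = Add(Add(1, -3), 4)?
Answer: Rational(58044, 5) ≈ 11609.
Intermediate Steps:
Function('V')(x, v) = Rational(-11, 5) (Function('V')(x, v) = Add(Rational(-8, 5), Mul(Rational(1, 5), -3)) = Add(Rational(-8, 5), Rational(-3, 5)) = Rational(-11, 5))
Function('c')(j) = Add(2, Mul(-3, j))
u = 2 (u = Add(-2, 4) = 2)
Function('H')(d) = Add(34, Mul(17, d)) (Function('H')(d) = Mul(Add(2, Mul(-3, -5)), Add(d, 2)) = Mul(Add(2, 15), Add(2, d)) = Mul(17, Add(2, d)) = Add(34, Mul(17, d)))
Mul(-84, Add(Function('V')(11, -8), Function('H')(-10))) = Mul(-84, Add(Rational(-11, 5), Add(34, Mul(17, -10)))) = Mul(-84, Add(Rational(-11, 5), Add(34, -170))) = Mul(-84, Add(Rational(-11, 5), -136)) = Mul(-84, Rational(-691, 5)) = Rational(58044, 5)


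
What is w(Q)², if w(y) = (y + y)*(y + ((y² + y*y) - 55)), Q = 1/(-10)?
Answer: 1896129/15625 ≈ 121.35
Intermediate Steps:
Q = -⅒ ≈ -0.10000
w(y) = 2*y*(-55 + y + 2*y²) (w(y) = (2*y)*(y + ((y² + y²) - 55)) = (2*y)*(y + (2*y² - 55)) = (2*y)*(y + (-55 + 2*y²)) = (2*y)*(-55 + y + 2*y²) = 2*y*(-55 + y + 2*y²))
w(Q)² = (2*(-⅒)*(-55 - ⅒ + 2*(-⅒)²))² = (2*(-⅒)*(-55 - ⅒ + 2*(1/100)))² = (2*(-⅒)*(-55 - ⅒ + 1/50))² = (2*(-⅒)*(-1377/25))² = (1377/125)² = 1896129/15625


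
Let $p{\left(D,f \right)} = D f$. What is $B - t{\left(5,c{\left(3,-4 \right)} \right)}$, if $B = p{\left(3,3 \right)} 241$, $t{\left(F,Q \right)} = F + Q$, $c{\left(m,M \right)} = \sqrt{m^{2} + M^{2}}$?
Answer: $2159$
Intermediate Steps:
$c{\left(m,M \right)} = \sqrt{M^{2} + m^{2}}$
$B = 2169$ ($B = 3 \cdot 3 \cdot 241 = 9 \cdot 241 = 2169$)
$B - t{\left(5,c{\left(3,-4 \right)} \right)} = 2169 - \left(5 + \sqrt{\left(-4\right)^{2} + 3^{2}}\right) = 2169 - \left(5 + \sqrt{16 + 9}\right) = 2169 - \left(5 + \sqrt{25}\right) = 2169 - \left(5 + 5\right) = 2169 - 10 = 2159$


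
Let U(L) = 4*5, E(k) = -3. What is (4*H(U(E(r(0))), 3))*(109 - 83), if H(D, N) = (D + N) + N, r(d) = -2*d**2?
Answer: 2704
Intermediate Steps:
U(L) = 20
H(D, N) = D + 2*N
(4*H(U(E(r(0))), 3))*(109 - 83) = (4*(20 + 2*3))*(109 - 83) = (4*(20 + 6))*26 = (4*26)*26 = 104*26 = 2704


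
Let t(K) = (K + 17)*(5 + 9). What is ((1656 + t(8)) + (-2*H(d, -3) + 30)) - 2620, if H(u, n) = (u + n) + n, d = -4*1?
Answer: -564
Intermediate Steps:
d = -4
H(u, n) = u + 2*n (H(u, n) = (n + u) + n = u + 2*n)
t(K) = 238 + 14*K (t(K) = (17 + K)*14 = 238 + 14*K)
((1656 + t(8)) + (-2*H(d, -3) + 30)) - 2620 = ((1656 + (238 + 14*8)) + (-2*(-4 + 2*(-3)) + 30)) - 2620 = ((1656 + (238 + 112)) + (-2*(-4 - 6) + 30)) - 2620 = ((1656 + 350) + (-2*(-10) + 30)) - 2620 = (2006 + (20 + 30)) - 2620 = (2006 + 50) - 2620 = 2056 - 2620 = -564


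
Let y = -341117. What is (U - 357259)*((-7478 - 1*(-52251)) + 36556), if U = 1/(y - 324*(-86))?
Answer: -9101727932978712/313253 ≈ -2.9056e+10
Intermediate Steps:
U = -1/313253 (U = 1/(-341117 - 324*(-86)) = 1/(-341117 + 27864) = 1/(-313253) = -1/313253 ≈ -3.1923e-6)
(U - 357259)*((-7478 - 1*(-52251)) + 36556) = (-1/313253 - 357259)*((-7478 - 1*(-52251)) + 36556) = -111912453528*((-7478 + 52251) + 36556)/313253 = -111912453528*(44773 + 36556)/313253 = -111912453528/313253*81329 = -9101727932978712/313253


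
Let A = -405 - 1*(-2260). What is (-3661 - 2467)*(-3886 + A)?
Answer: 12445968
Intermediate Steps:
A = 1855 (A = -405 + 2260 = 1855)
(-3661 - 2467)*(-3886 + A) = (-3661 - 2467)*(-3886 + 1855) = -6128*(-2031) = 12445968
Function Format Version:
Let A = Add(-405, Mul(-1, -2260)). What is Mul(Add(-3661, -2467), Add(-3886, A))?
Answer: 12445968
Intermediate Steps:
A = 1855 (A = Add(-405, 2260) = 1855)
Mul(Add(-3661, -2467), Add(-3886, A)) = Mul(Add(-3661, -2467), Add(-3886, 1855)) = Mul(-6128, -2031) = 12445968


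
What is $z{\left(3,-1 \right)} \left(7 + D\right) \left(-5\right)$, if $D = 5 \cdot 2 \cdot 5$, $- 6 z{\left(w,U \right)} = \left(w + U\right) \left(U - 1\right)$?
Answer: $-190$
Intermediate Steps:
$z{\left(w,U \right)} = - \frac{\left(-1 + U\right) \left(U + w\right)}{6}$ ($z{\left(w,U \right)} = - \frac{\left(w + U\right) \left(U - 1\right)}{6} = - \frac{\left(U + w\right) \left(-1 + U\right)}{6} = - \frac{\left(-1 + U\right) \left(U + w\right)}{6}$)
$D = 50$ ($D = 10 \cdot 5 = 50$)
$z{\left(3,-1 \right)} \left(7 + D\right) \left(-5\right) = \left(- \frac{\left(-1\right)^{2}}{6} + \frac{1}{6} \left(-1\right) + \frac{1}{6} \cdot 3 - \left(- \frac{1}{6}\right) 3\right) \left(7 + 50\right) \left(-5\right) = \left(\left(- \frac{1}{6}\right) 1 - \frac{1}{6} + \frac{1}{2} + \frac{1}{2}\right) 57 \left(-5\right) = \left(- \frac{1}{6} - \frac{1}{6} + \frac{1}{2} + \frac{1}{2}\right) 57 \left(-5\right) = \frac{2}{3} \cdot 57 \left(-5\right) = 38 \left(-5\right) = -190$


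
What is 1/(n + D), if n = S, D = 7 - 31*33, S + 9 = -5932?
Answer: -1/6957 ≈ -0.00014374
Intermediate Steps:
S = -5941 (S = -9 - 5932 = -5941)
D = -1016 (D = 7 - 1023 = -1016)
n = -5941
1/(n + D) = 1/(-5941 - 1016) = 1/(-6957) = -1/6957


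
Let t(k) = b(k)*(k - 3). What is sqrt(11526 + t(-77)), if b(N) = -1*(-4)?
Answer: sqrt(11206) ≈ 105.86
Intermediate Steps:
b(N) = 4
t(k) = -12 + 4*k (t(k) = 4*(k - 3) = 4*(-3 + k) = -12 + 4*k)
sqrt(11526 + t(-77)) = sqrt(11526 + (-12 + 4*(-77))) = sqrt(11526 + (-12 - 308)) = sqrt(11526 - 320) = sqrt(11206)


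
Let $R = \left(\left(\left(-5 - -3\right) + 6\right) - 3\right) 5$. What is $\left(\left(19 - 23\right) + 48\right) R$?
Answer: $220$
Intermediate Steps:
$R = 5$ ($R = \left(\left(\left(-5 + 3\right) + 6\right) - 3\right) 5 = \left(\left(-2 + 6\right) - 3\right) 5 = \left(4 - 3\right) 5 = 1 \cdot 5 = 5$)
$\left(\left(19 - 23\right) + 48\right) R = \left(\left(19 - 23\right) + 48\right) 5 = \left(-4 + 48\right) 5 = 44 \cdot 5 = 220$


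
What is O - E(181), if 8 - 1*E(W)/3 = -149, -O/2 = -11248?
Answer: 22025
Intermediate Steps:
O = 22496 (O = -2*(-11248) = 22496)
E(W) = 471 (E(W) = 24 - 3*(-149) = 24 + 447 = 471)
O - E(181) = 22496 - 1*471 = 22496 - 471 = 22025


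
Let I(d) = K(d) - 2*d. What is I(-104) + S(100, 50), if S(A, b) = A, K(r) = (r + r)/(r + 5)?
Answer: 30700/99 ≈ 310.10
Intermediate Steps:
K(r) = 2*r/(5 + r) (K(r) = (2*r)/(5 + r) = 2*r/(5 + r))
I(d) = -2*d + 2*d/(5 + d) (I(d) = 2*d/(5 + d) - 2*d = -2*d + 2*d/(5 + d))
I(-104) + S(100, 50) = 2*(-104)*(-4 - 1*(-104))/(5 - 104) + 100 = 2*(-104)*(-4 + 104)/(-99) + 100 = 2*(-104)*(-1/99)*100 + 100 = 20800/99 + 100 = 30700/99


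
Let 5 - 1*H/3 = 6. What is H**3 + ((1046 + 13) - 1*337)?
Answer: 695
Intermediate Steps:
H = -3 (H = 15 - 3*6 = 15 - 18 = -3)
H**3 + ((1046 + 13) - 1*337) = (-3)**3 + ((1046 + 13) - 1*337) = -27 + (1059 - 337) = -27 + 722 = 695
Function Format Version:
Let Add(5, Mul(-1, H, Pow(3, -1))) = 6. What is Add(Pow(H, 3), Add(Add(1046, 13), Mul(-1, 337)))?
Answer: 695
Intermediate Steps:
H = -3 (H = Add(15, Mul(-3, 6)) = Add(15, -18) = -3)
Add(Pow(H, 3), Add(Add(1046, 13), Mul(-1, 337))) = Add(Pow(-3, 3), Add(Add(1046, 13), Mul(-1, 337))) = Add(-27, Add(1059, -337)) = Add(-27, 722) = 695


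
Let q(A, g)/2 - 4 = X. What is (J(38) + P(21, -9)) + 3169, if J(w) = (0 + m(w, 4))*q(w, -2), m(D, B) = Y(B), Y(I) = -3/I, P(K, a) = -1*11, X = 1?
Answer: 6301/2 ≈ 3150.5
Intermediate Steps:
P(K, a) = -11
m(D, B) = -3/B
q(A, g) = 10 (q(A, g) = 8 + 2*1 = 8 + 2 = 10)
J(w) = -15/2 (J(w) = (0 - 3/4)*10 = -3/4*10 = -15/2)
(J(38) + P(21, -9)) + 3169 = (-15/2 - 11) + 3169 = -37/2 + 3169 = 6301/2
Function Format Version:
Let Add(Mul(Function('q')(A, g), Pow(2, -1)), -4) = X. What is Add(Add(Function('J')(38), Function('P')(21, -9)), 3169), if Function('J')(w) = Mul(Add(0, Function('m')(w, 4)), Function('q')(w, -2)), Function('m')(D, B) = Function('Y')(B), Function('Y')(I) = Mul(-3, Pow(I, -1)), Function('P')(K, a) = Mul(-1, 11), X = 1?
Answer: Rational(6301, 2) ≈ 3150.5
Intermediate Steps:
Function('P')(K, a) = -11
Function('m')(D, B) = Mul(-3, Pow(B, -1))
Function('q')(A, g) = 10 (Function('q')(A, g) = Add(8, Mul(2, 1)) = Add(8, 2) = 10)
Function('J')(w) = Rational(-15, 2) (Function('J')(w) = Mul(Add(0, Mul(-3, Pow(4, -1))), 10) = Mul(Add(0, Mul(-3, Rational(1, 4))), 10) = Mul(Add(0, Rational(-3, 4)), 10) = Mul(Rational(-3, 4), 10) = Rational(-15, 2))
Add(Add(Function('J')(38), Function('P')(21, -9)), 3169) = Add(Add(Rational(-15, 2), -11), 3169) = Add(Rational(-37, 2), 3169) = Rational(6301, 2)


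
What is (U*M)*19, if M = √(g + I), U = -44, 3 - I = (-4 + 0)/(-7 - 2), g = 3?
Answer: -4180*√2/3 ≈ -1970.5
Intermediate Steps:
I = 23/9 (I = 3 - (-4 + 0)/(-7 - 2) = 3 - (-4)/(-9) = 3 - (-4)*(-1)/9 = 3 - 1*4/9 = 3 - 4/9 = 23/9 ≈ 2.5556)
M = 5*√2/3 (M = √(3 + 23/9) = √(50/9) = 5*√2/3 ≈ 2.3570)
(U*M)*19 = -220*√2/3*19 = -4180*√2/3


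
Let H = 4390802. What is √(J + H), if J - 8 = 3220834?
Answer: 2*√1902911 ≈ 2758.9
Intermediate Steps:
J = 3220842 (J = 8 + 3220834 = 3220842)
√(J + H) = √(3220842 + 4390802) = √7611644 = 2*√1902911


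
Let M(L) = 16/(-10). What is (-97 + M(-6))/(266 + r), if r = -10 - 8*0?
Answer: -493/1280 ≈ -0.38516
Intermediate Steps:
M(L) = -8/5 (M(L) = 16*(-⅒) = -8/5)
r = -10 (r = -10 + 0 = -10)
(-97 + M(-6))/(266 + r) = (-97 - 8/5)/(266 - 10) = -493/5/256 = -493/5*1/256 = -493/1280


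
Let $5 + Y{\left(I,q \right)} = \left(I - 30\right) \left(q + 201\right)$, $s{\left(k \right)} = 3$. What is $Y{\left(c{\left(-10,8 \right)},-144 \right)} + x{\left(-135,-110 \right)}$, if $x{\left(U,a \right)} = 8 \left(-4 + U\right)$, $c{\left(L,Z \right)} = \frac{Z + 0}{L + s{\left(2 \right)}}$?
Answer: $- \frac{20245}{7} \approx -2892.1$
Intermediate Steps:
$c{\left(L,Z \right)} = \frac{Z}{3 + L}$ ($c{\left(L,Z \right)} = \frac{Z + 0}{L + 3} = \frac{Z}{3 + L}$)
$Y{\left(I,q \right)} = -5 + \left(-30 + I\right) \left(201 + q\right)$ ($Y{\left(I,q \right)} = -5 + \left(I - 30\right) \left(q + 201\right) = -5 + \left(-30 + I\right) \left(201 + q\right)$)
$x{\left(U,a \right)} = -32 + 8 U$
$Y{\left(c{\left(-10,8 \right)},-144 \right)} + x{\left(-135,-110 \right)} = \left(-6035 - -4320 + 201 \frac{8}{3 - 10} + \frac{8}{3 - 10} \left(-144\right)\right) + \left(-32 + 8 \left(-135\right)\right) = \left(-6035 + 4320 + 201 \frac{8}{-7} + \frac{8}{-7} \left(-144\right)\right) - 1112 = \left(-6035 + 4320 + 201 \cdot 8 \left(- \frac{1}{7}\right) + 8 \left(- \frac{1}{7}\right) \left(-144\right)\right) - 1112 = \left(-6035 + 4320 + 201 \left(- \frac{8}{7}\right) - - \frac{1152}{7}\right) - 1112 = \left(-6035 + 4320 - \frac{1608}{7} + \frac{1152}{7}\right) - 1112 = - \frac{12461}{7} - 1112 = - \frac{20245}{7}$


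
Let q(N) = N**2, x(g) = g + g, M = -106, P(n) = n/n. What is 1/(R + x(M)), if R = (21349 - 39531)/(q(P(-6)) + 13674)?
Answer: -13675/2917282 ≈ -0.0046876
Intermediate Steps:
P(n) = 1
x(g) = 2*g
R = -18182/13675 (R = (21349 - 39531)/(1**2 + 13674) = -18182/(1 + 13674) = -18182/13675 ≈ -1.3296)
1/(R + x(M)) = 1/(-18182/13675 + 2*(-106)) = 1/(-18182/13675 - 212) = 1/(-2917282/13675) = -13675/2917282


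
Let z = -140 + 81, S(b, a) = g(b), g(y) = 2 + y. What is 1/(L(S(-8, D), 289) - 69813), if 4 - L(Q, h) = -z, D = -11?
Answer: -1/69868 ≈ -1.4313e-5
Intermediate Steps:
S(b, a) = 2 + b
z = -59
L(Q, h) = -55 (L(Q, h) = 4 - (-1)*(-59) = 4 - 1*59 = 4 - 59 = -55)
1/(L(S(-8, D), 289) - 69813) = 1/(-55 - 69813) = 1/(-69868) = -1/69868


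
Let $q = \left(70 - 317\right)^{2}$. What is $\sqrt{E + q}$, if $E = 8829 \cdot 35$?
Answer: $2 \sqrt{92506} \approx 608.3$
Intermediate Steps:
$E = 309015$
$q = 61009$ ($q = \left(-247\right)^{2} = 61009$)
$\sqrt{E + q} = \sqrt{309015 + 61009} = \sqrt{370024} = 2 \sqrt{92506}$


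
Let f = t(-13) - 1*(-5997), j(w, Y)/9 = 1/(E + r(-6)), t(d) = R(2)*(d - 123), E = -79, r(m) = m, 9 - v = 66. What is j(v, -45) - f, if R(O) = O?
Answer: -486634/85 ≈ -5725.1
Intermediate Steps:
v = -57 (v = 9 - 1*66 = 9 - 66 = -57)
t(d) = -246 + 2*d (t(d) = 2*(d - 123) = 2*(-123 + d) = -246 + 2*d)
j(w, Y) = -9/85 (j(w, Y) = 9/(-79 - 6) = 9/(-85) = 9*(-1/85) = -9/85)
f = 5725 (f = (-246 + 2*(-13)) - 1*(-5997) = (-246 - 26) + 5997 = -272 + 5997 = 5725)
j(v, -45) - f = -9/85 - 1*5725 = -9/85 - 5725 = -486634/85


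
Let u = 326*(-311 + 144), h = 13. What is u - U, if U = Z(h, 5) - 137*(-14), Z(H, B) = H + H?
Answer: -56386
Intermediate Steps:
Z(H, B) = 2*H
u = -54442 (u = 326*(-167) = -54442)
U = 1944 (U = 2*13 - 137*(-14) = 26 + 1918 = 1944)
u - U = -54442 - 1*1944 = -54442 - 1944 = -56386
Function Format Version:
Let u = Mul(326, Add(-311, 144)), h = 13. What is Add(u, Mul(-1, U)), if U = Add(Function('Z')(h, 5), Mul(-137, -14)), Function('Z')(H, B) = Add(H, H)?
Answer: -56386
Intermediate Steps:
Function('Z')(H, B) = Mul(2, H)
u = -54442 (u = Mul(326, -167) = -54442)
U = 1944 (U = Add(Mul(2, 13), Mul(-137, -14)) = Add(26, 1918) = 1944)
Add(u, Mul(-1, U)) = Add(-54442, Mul(-1, 1944)) = Add(-54442, -1944) = -56386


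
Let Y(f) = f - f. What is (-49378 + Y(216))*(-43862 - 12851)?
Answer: 2800374514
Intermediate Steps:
Y(f) = 0
(-49378 + Y(216))*(-43862 - 12851) = (-49378 + 0)*(-43862 - 12851) = -49378*(-56713) = 2800374514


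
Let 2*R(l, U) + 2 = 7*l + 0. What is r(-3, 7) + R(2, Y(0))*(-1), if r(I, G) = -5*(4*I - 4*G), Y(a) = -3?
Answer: 194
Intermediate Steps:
r(I, G) = -20*I + 20*G (r(I, G) = -5*(-4*G + 4*I) = -20*I + 20*G)
R(l, U) = -1 + 7*l/2 (R(l, U) = -1 + (7*l + 0)/2 = -1 + (7*l)/2 = -1 + 7*l/2)
r(-3, 7) + R(2, Y(0))*(-1) = (-20*(-3) + 20*7) + (-1 + (7/2)*2)*(-1) = (60 + 140) + (-1 + 7)*(-1) = 200 + 6*(-1) = 200 - 6 = 194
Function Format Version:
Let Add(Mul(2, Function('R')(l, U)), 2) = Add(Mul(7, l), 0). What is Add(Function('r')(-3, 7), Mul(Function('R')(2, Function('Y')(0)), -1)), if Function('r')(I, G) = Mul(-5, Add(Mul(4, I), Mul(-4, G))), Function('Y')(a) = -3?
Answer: 194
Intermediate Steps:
Function('r')(I, G) = Add(Mul(-20, I), Mul(20, G)) (Function('r')(I, G) = Mul(-5, Add(Mul(-4, G), Mul(4, I))) = Add(Mul(-20, I), Mul(20, G)))
Function('R')(l, U) = Add(-1, Mul(Rational(7, 2), l)) (Function('R')(l, U) = Add(-1, Mul(Rational(1, 2), Add(Mul(7, l), 0))) = Add(-1, Mul(Rational(1, 2), Mul(7, l))) = Add(-1, Mul(Rational(7, 2), l)))
Add(Function('r')(-3, 7), Mul(Function('R')(2, Function('Y')(0)), -1)) = Add(Add(Mul(-20, -3), Mul(20, 7)), Mul(Add(-1, Mul(Rational(7, 2), 2)), -1)) = Add(Add(60, 140), Mul(Add(-1, 7), -1)) = Add(200, Mul(6, -1)) = Add(200, -6) = 194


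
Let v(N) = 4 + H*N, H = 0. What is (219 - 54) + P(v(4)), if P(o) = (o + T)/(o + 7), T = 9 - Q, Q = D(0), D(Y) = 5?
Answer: 1823/11 ≈ 165.73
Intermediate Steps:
Q = 5
v(N) = 4 (v(N) = 4 + 0*N = 4 + 0 = 4)
T = 4 (T = 9 - 1*5 = 9 - 5 = 4)
P(o) = (4 + o)/(7 + o) (P(o) = (o + 4)/(o + 7) = (4 + o)/(7 + o))
(219 - 54) + P(v(4)) = (219 - 54) + (4 + 4)/(7 + 4) = 165 + 8/11 = 1823/11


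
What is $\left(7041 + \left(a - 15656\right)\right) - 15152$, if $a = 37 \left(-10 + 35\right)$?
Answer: $-22842$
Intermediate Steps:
$a = 925$ ($a = 37 \cdot 25 = 925$)
$\left(7041 + \left(a - 15656\right)\right) - 15152 = \left(7041 + \left(925 - 15656\right)\right) - 15152 = \left(7041 - 14731\right) - 15152 = -7690 - 15152 = -22842$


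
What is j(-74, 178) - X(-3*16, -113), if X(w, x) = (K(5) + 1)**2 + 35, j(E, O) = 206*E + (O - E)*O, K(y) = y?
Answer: 29541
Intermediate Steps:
j(E, O) = 206*E + O*(O - E)
X(w, x) = 71 (X(w, x) = (5 + 1)**2 + 35 = 6**2 + 35 = 36 + 35 = 71)
j(-74, 178) - X(-3*16, -113) = (178**2 + 206*(-74) - 1*(-74)*178) - 1*71 = (31684 - 15244 + 13172) - 71 = 29612 - 71 = 29541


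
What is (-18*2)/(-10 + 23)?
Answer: -36/13 ≈ -2.7692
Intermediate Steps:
(-18*2)/(-10 + 23) = -36/13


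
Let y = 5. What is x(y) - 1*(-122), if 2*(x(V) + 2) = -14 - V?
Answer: 221/2 ≈ 110.50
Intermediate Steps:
x(V) = -9 - V/2 (x(V) = -2 + (-14 - V)/2 = -2 + (-7 - V/2) = -9 - V/2)
x(y) - 1*(-122) = (-9 - ½*5) - 1*(-122) = (-9 - 5/2) + 122 = -23/2 + 122 = 221/2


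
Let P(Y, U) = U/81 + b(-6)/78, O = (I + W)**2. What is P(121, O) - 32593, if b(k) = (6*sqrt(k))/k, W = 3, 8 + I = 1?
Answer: -2640017/81 - I*sqrt(6)/78 ≈ -32593.0 - 0.031404*I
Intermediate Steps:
I = -7 (I = -8 + 1 = -7)
b(k) = 6/sqrt(k)
O = 16 (O = (-7 + 3)**2 = (-4)**2 = 16)
P(Y, U) = U/81 - I*sqrt(6)/78 (P(Y, U) = U/81 + (6/sqrt(-6))/78 = U*(1/81) + (6*(-I*sqrt(6)/6))*(1/78) = U/81 - I*sqrt(6)*(1/78) = U/81 - I*sqrt(6)/78)
P(121, O) - 32593 = ((1/81)*16 - I*sqrt(6)/78) - 32593 = (16/81 - I*sqrt(6)/78) - 32593 = -2640017/81 - I*sqrt(6)/78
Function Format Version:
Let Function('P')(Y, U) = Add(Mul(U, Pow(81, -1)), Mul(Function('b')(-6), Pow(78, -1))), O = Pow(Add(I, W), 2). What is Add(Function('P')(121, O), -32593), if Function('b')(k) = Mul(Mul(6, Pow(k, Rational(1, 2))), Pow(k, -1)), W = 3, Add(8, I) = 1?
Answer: Add(Rational(-2640017, 81), Mul(Rational(-1, 78), I, Pow(6, Rational(1, 2)))) ≈ Add(-32593., Mul(-0.031404, I))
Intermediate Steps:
I = -7 (I = Add(-8, 1) = -7)
Function('b')(k) = Mul(6, Pow(k, Rational(-1, 2)))
O = 16 (O = Pow(Add(-7, 3), 2) = Pow(-4, 2) = 16)
Function('P')(Y, U) = Add(Mul(Rational(1, 81), U), Mul(Rational(-1, 78), I, Pow(6, Rational(1, 2)))) (Function('P')(Y, U) = Add(Mul(U, Pow(81, -1)), Mul(Mul(6, Pow(-6, Rational(-1, 2))), Pow(78, -1))) = Add(Mul(U, Rational(1, 81)), Mul(Mul(6, Mul(Rational(-1, 6), I, Pow(6, Rational(1, 2)))), Rational(1, 78))) = Add(Mul(Rational(1, 81), U), Mul(Mul(-1, I, Pow(6, Rational(1, 2))), Rational(1, 78))) = Add(Mul(Rational(1, 81), U), Mul(Rational(-1, 78), I, Pow(6, Rational(1, 2)))))
Add(Function('P')(121, O), -32593) = Add(Add(Mul(Rational(1, 81), 16), Mul(Rational(-1, 78), I, Pow(6, Rational(1, 2)))), -32593) = Add(Add(Rational(16, 81), Mul(Rational(-1, 78), I, Pow(6, Rational(1, 2)))), -32593) = Add(Rational(-2640017, 81), Mul(Rational(-1, 78), I, Pow(6, Rational(1, 2))))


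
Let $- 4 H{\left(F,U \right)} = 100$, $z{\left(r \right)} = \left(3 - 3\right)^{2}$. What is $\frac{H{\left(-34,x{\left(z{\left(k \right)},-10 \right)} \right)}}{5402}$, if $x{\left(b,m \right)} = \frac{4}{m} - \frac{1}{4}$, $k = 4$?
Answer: $- \frac{25}{5402} \approx -0.0046279$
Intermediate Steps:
$z{\left(r \right)} = 0$ ($z{\left(r \right)} = 0^{2} = 0$)
$x{\left(b,m \right)} = - \frac{1}{4} + \frac{4}{m}$ ($x{\left(b,m \right)} = \frac{4}{m} - \frac{1}{4} = - \frac{1}{4} + \frac{4}{m}$)
$H{\left(F,U \right)} = -25$ ($H{\left(F,U \right)} = \left(- \frac{1}{4}\right) 100 = -25$)
$\frac{H{\left(-34,x{\left(z{\left(k \right)},-10 \right)} \right)}}{5402} = - \frac{25}{5402}$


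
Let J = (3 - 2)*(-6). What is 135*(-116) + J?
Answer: -15666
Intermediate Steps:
J = -6 (J = 1*(-6) = -6)
135*(-116) + J = 135*(-116) - 6 = -15660 - 6 = -15666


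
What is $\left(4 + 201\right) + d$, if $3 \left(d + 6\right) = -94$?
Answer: $\frac{503}{3} \approx 167.67$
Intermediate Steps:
$d = - \frac{112}{3}$ ($d = -6 + \frac{1}{3} \left(-94\right) = -6 - \frac{94}{3} = - \frac{112}{3} \approx -37.333$)
$\left(4 + 201\right) + d = \left(4 + 201\right) - \frac{112}{3} = 205 - \frac{112}{3} = \frac{503}{3}$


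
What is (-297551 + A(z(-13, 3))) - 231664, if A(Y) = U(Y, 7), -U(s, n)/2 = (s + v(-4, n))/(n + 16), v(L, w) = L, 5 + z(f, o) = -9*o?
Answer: -12171873/23 ≈ -5.2921e+5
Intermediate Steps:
z(f, o) = -5 - 9*o
U(s, n) = -2*(-4 + s)/(16 + n) (U(s, n) = -2*(s - 4)/(n + 16) = -2*(-4 + s)/(16 + n))
A(Y) = 8/23 - 2*Y/23 (A(Y) = 2*(4 - Y)/(16 + 7) = 2*(4 - Y)/23 = 2*(1/23)*(4 - Y) = 8/23 - 2*Y/23)
(-297551 + A(z(-13, 3))) - 231664 = (-297551 + (8/23 - 2*(-5 - 9*3)/23)) - 231664 = (-297551 + (8/23 - 2*(-5 - 27)/23)) - 231664 = (-297551 + (8/23 - 2/23*(-32))) - 231664 = (-297551 + (8/23 + 64/23)) - 231664 = (-297551 + 72/23) - 231664 = -6843601/23 - 231664 = -12171873/23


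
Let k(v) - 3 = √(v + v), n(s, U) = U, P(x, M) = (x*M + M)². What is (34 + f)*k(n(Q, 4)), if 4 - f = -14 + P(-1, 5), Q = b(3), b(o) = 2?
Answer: 156 + 104*√2 ≈ 303.08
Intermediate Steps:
P(x, M) = (M + M*x)² (P(x, M) = (M*x + M)² = (M + M*x)²)
Q = 2
f = 18 (f = 4 - (-14 + 5²*(1 - 1)²) = 4 - (-14 + 25*0²) = 4 - (-14 + 25*0) = 4 - (-14 + 0) = 4 - 1*(-14) = 4 + 14 = 18)
k(v) = 3 + √2*√v (k(v) = 3 + √(v + v) = 3 + √(2*v) = 3 + √2*√v)
(34 + f)*k(n(Q, 4)) = (34 + 18)*(3 + √2*√4) = 52*(3 + √2*2) = 52*(3 + 2*√2) = 156 + 104*√2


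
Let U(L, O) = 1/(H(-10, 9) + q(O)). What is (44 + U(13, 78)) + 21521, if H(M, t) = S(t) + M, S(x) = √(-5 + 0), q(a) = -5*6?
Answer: 6922357/321 - I*√5/1605 ≈ 21565.0 - 0.0013932*I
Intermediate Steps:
q(a) = -30
S(x) = I*√5 (S(x) = √(-5) = I*√5)
H(M, t) = M + I*√5 (H(M, t) = I*√5 + M = M + I*√5)
U(L, O) = 1/(-40 + I*√5) (U(L, O) = 1/((-10 + I*√5) - 30) = 1/(-40 + I*√5))
(44 + U(13, 78)) + 21521 = (44 + (-8/321 - I*√5/1605)) + 21521 = (14116/321 - I*√5/1605) + 21521 = 6922357/321 - I*√5/1605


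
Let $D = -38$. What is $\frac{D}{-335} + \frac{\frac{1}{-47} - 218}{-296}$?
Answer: $\frac{3961401}{4660520} \approx 0.84999$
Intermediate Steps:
$\frac{D}{-335} + \frac{\frac{1}{-47} - 218}{-296} = - \frac{38}{-335} + \frac{\frac{1}{-47} - 218}{-296} = \left(-38\right) \left(- \frac{1}{335}\right) + \left(- \frac{1}{47} - 218\right) \left(- \frac{1}{296}\right) = \frac{38}{335} - - \frac{10247}{13912} = \frac{38}{335} + \frac{10247}{13912} = \frac{3961401}{4660520}$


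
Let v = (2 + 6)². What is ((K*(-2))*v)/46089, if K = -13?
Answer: 1664/46089 ≈ 0.036104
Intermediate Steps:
v = 64 (v = 8² = 64)
((K*(-2))*v)/46089 = (-13*(-2)*64)/46089 = (26*64)*(1/46089) = 1664*(1/46089) = 1664/46089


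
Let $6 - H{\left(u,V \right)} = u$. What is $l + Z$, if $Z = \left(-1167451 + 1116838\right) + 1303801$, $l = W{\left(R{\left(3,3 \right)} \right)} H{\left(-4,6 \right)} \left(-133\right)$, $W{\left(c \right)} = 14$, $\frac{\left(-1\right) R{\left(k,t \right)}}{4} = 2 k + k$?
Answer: $1234568$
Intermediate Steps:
$R{\left(k,t \right)} = - 12 k$ ($R{\left(k,t \right)} = - 4 \left(2 k + k\right) = - 4 \cdot 3 k = - 12 k$)
$H{\left(u,V \right)} = 6 - u$
$l = -18620$ ($l = 14 \left(6 - -4\right) \left(-133\right) = 14 \left(6 + 4\right) \left(-133\right) = 14 \cdot 10 \left(-133\right) = 140 \left(-133\right) = -18620$)
$Z = 1253188$ ($Z = -50613 + 1303801 = 1253188$)
$l + Z = -18620 + 1253188 = 1234568$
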